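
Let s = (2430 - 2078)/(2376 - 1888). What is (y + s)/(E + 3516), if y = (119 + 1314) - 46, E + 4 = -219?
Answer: 84651/200873 ≈ 0.42142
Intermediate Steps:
E = -223 (E = -4 - 219 = -223)
y = 1387 (y = 1433 - 46 = 1387)
s = 44/61 (s = 352/488 = 352*(1/488) = 44/61 ≈ 0.72131)
(y + s)/(E + 3516) = (1387 + 44/61)/(-223 + 3516) = (84651/61)/3293 = (84651/61)*(1/3293) = 84651/200873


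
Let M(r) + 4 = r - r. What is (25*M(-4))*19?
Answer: -1900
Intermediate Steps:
M(r) = -4 (M(r) = -4 + (r - r) = -4 + 0 = -4)
(25*M(-4))*19 = (25*(-4))*19 = -100*19 = -1900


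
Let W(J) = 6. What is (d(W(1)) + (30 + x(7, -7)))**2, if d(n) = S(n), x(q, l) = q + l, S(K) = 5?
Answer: 1225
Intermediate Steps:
x(q, l) = l + q
d(n) = 5
(d(W(1)) + (30 + x(7, -7)))**2 = (5 + (30 + (-7 + 7)))**2 = (5 + (30 + 0))**2 = (5 + 30)**2 = 35**2 = 1225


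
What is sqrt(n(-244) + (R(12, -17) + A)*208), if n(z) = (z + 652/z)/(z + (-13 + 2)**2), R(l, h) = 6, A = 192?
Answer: sqrt(1379278137)/183 ≈ 202.94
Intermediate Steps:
n(z) = (z + 652/z)/(121 + z) (n(z) = (z + 652/z)/(z + (-11)**2) = (z + 652/z)/(z + 121) = (z + 652/z)/(121 + z))
sqrt(n(-244) + (R(12, -17) + A)*208) = sqrt((652 + (-244)**2)/((-244)*(121 - 244)) + (6 + 192)*208) = sqrt(-1/244*(652 + 59536)/(-123) + 198*208) = sqrt(-1/244*(-1/123)*60188 + 41184) = sqrt(367/183 + 41184) = sqrt(7537039/183) = sqrt(1379278137)/183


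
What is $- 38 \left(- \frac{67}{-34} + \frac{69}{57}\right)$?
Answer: $- \frac{2055}{17} \approx -120.88$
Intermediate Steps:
$- 38 \left(- \frac{67}{-34} + \frac{69}{57}\right) = - 38 \left(\left(-67\right) \left(- \frac{1}{34}\right) + 69 \cdot \frac{1}{57}\right) = - 38 \left(\frac{67}{34} + \frac{23}{19}\right) = \left(-38\right) \frac{2055}{646} = - \frac{2055}{17}$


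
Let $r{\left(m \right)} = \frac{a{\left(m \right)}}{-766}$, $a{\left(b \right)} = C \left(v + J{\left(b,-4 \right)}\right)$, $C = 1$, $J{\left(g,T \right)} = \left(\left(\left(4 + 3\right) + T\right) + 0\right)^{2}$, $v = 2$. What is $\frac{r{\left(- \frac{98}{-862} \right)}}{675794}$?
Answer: $- \frac{11}{517658204} \approx -2.125 \cdot 10^{-8}$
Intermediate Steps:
$J{\left(g,T \right)} = \left(7 + T\right)^{2}$ ($J{\left(g,T \right)} = \left(\left(7 + T\right) + 0\right)^{2} = \left(7 + T\right)^{2}$)
$a{\left(b \right)} = 11$ ($a{\left(b \right)} = 1 \left(2 + \left(7 - 4\right)^{2}\right) = 1 \left(2 + 3^{2}\right) = 1 \left(2 + 9\right) = 1 \cdot 11 = 11$)
$r{\left(m \right)} = - \frac{11}{766}$ ($r{\left(m \right)} = \frac{11}{-766} = 11 \left(- \frac{1}{766}\right) = - \frac{11}{766}$)
$\frac{r{\left(- \frac{98}{-862} \right)}}{675794} = - \frac{11}{766 \cdot 675794} = \left(- \frac{11}{766}\right) \frac{1}{675794} = - \frac{11}{517658204}$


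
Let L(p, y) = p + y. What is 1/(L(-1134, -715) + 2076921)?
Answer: 1/2075072 ≈ 4.8191e-7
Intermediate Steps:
1/(L(-1134, -715) + 2076921) = 1/((-1134 - 715) + 2076921) = 1/(-1849 + 2076921) = 1/2075072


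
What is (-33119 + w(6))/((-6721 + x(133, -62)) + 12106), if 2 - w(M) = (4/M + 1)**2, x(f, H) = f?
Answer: -149039/24831 ≈ -6.0021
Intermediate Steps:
w(M) = 2 - (1 + 4/M)**2 (w(M) = 2 - (4/M + 1)**2 = 2 - (1 + 4/M)**2)
(-33119 + w(6))/((-6721 + x(133, -62)) + 12106) = (-33119 + (1 - 16/6**2 - 8/6))/((-6721 + 133) + 12106) = (-33119 + (1 - 16*1/36 - 8*1/6))/(-6588 + 12106) = (-33119 + (1 - 4/9 - 4/3))/5518 = (-33119 - 7/9)*(1/5518) = -298078/9*1/5518 = -149039/24831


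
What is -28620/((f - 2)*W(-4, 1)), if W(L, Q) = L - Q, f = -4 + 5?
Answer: -5724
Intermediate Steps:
f = 1
-28620/((f - 2)*W(-4, 1)) = -28620/((1 - 2)*(-4 - 1*1)) = -28620/((-(-4 - 1))) = -28620/((-1*(-5))) = -28620/5 = -106*54 = -5724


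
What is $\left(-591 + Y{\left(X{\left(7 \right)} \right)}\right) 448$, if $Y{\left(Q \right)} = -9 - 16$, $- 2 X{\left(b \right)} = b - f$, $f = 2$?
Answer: $-275968$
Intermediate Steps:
$X{\left(b \right)} = 1 - \frac{b}{2}$ ($X{\left(b \right)} = - \frac{b - 2}{2} = - \frac{-2 + b}{2} = 1 - \frac{b}{2}$)
$Y{\left(Q \right)} = -25$ ($Y{\left(Q \right)} = -9 - 16 = -25$)
$\left(-591 + Y{\left(X{\left(7 \right)} \right)}\right) 448 = \left(-591 - 25\right) 448 = \left(-616\right) 448 = -275968$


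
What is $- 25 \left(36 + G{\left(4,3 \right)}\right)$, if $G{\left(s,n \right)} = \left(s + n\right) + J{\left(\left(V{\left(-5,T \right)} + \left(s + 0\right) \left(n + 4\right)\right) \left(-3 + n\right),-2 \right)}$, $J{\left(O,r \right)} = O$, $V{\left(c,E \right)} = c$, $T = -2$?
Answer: $-1075$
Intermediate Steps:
$G{\left(s,n \right)} = n + s + \left(-5 + s \left(4 + n\right)\right) \left(-3 + n\right)$ ($G{\left(s,n \right)} = \left(s + n\right) + \left(-5 + \left(s + 0\right) \left(n + 4\right)\right) \left(-3 + n\right) = \left(n + s\right) + \left(-5 + s \left(4 + n\right)\right) \left(-3 + n\right) = n + s + \left(-5 + s \left(4 + n\right)\right) \left(-3 + n\right)$)
$- 25 \left(36 + G{\left(4,3 \right)}\right) = - 25 \left(36 + \left(15 - 44 - 12 + 3 \cdot 4 + 4 \cdot 3^{2}\right)\right) = - 25 \left(36 + \left(15 - 44 - 12 + 12 + 4 \cdot 9\right)\right) = - 25 \left(36 + \left(15 - 44 - 12 + 12 + 36\right)\right) = - 25 \left(36 + 7\right) = \left(-25\right) 43 = -1075$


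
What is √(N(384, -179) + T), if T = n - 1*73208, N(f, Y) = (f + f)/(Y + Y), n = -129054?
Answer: I*√6480745478/179 ≈ 449.74*I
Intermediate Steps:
N(f, Y) = f/Y (N(f, Y) = (2*f)/((2*Y)) = (2*f)*(1/(2*Y)) = f/Y)
T = -202262 (T = -129054 - 1*73208 = -129054 - 73208 = -202262)
√(N(384, -179) + T) = √(384/(-179) - 202262) = √(384*(-1/179) - 202262) = √(-384/179 - 202262) = √(-36205282/179) = I*√6480745478/179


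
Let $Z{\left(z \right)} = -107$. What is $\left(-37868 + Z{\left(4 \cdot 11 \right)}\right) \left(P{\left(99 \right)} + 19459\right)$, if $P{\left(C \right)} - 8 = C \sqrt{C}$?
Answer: $-739259325 - 11278575 \sqrt{11} \approx -7.7667 \cdot 10^{8}$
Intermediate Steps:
$P{\left(C \right)} = 8 + C^{\frac{3}{2}}$ ($P{\left(C \right)} = 8 + C \sqrt{C} = 8 + C^{\frac{3}{2}}$)
$\left(-37868 + Z{\left(4 \cdot 11 \right)}\right) \left(P{\left(99 \right)} + 19459\right) = \left(-37868 - 107\right) \left(\left(8 + 99^{\frac{3}{2}}\right) + 19459\right) = - 37975 \left(\left(8 + 297 \sqrt{11}\right) + 19459\right) = - 37975 \left(19467 + 297 \sqrt{11}\right) = -739259325 - 11278575 \sqrt{11}$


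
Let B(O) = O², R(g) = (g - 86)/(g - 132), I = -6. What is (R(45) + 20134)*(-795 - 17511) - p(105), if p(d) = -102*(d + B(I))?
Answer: -10688450220/29 ≈ -3.6857e+8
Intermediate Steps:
R(g) = (-86 + g)/(-132 + g)
p(d) = -3672 - 102*d (p(d) = -102*(d + (-6)²) = -102*(d + 36) = -102*(36 + d) = -3672 - 102*d)
(R(45) + 20134)*(-795 - 17511) - p(105) = ((-86 + 45)/(-132 + 45) + 20134)*(-795 - 17511) - (-3672 - 102*105) = (-41/(-87) + 20134)*(-18306) - (-3672 - 10710) = (-1/87*(-41) + 20134)*(-18306) - 1*(-14382) = (41/87 + 20134)*(-18306) + 14382 = (1751699/87)*(-18306) + 14382 = -10688867298/29 + 14382 = -10688450220/29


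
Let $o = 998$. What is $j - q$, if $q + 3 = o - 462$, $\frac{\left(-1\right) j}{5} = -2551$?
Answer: $12222$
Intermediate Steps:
$j = 12755$ ($j = \left(-5\right) \left(-2551\right) = 12755$)
$q = 533$ ($q = -3 + \left(998 - 462\right) = -3 + 536 = 533$)
$j - q = 12755 - 533 = 12222$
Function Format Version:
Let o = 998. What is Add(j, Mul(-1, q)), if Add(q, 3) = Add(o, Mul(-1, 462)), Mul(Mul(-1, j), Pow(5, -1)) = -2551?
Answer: 12222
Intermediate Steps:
j = 12755 (j = Mul(-5, -2551) = 12755)
q = 533 (q = Add(-3, Add(998, Mul(-1, 462))) = Add(-3, Add(998, -462)) = Add(-3, 536) = 533)
Add(j, Mul(-1, q)) = Add(12755, Mul(-1, 533)) = Add(12755, -533) = 12222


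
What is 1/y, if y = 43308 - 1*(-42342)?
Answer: 1/85650 ≈ 1.1675e-5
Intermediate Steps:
y = 85650 (y = 43308 + 42342 = 85650)
1/y = 1/85650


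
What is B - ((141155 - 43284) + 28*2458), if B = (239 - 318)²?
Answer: -160454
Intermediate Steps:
B = 6241 (B = (-79)² = 6241)
B - ((141155 - 43284) + 28*2458) = 6241 - ((141155 - 43284) + 28*2458) = 6241 - (97871 + 68824) = 6241 - 1*166695 = 6241 - 166695 = -160454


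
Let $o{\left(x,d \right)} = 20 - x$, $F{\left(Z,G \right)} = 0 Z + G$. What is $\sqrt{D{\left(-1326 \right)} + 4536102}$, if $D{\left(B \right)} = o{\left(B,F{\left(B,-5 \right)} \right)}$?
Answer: $2 \sqrt{1134362} \approx 2130.1$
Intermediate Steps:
$F{\left(Z,G \right)} = G$ ($F{\left(Z,G \right)} = 0 + G = G$)
$D{\left(B \right)} = 20 - B$
$\sqrt{D{\left(-1326 \right)} + 4536102} = \sqrt{\left(20 - -1326\right) + 4536102} = \sqrt{\left(20 + 1326\right) + 4536102} = \sqrt{1346 + 4536102} = \sqrt{4537448} = 2 \sqrt{1134362}$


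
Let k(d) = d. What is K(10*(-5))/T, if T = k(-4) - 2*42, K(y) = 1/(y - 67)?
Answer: 1/10296 ≈ 9.7125e-5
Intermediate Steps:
K(y) = 1/(-67 + y)
T = -88 (T = -4 - 2*42 = -4 - 84 = -88)
K(10*(-5))/T = 1/((-67 + 10*(-5))*(-88)) = -1/88/(-67 - 50) = -1/88/(-117) = -1/117*(-1/88) = 1/10296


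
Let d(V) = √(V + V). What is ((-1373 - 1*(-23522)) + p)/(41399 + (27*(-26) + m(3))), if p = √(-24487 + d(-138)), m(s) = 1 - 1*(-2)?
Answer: 22149/40700 + √(-24487 + 2*I*√69)/40700 ≈ 0.5442 + 0.0038448*I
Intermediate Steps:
d(V) = √2*√V (d(V) = √(2*V) = √2*√V)
m(s) = 3 (m(s) = 1 + 2 = 3)
p = √(-24487 + 2*I*√69) (p = √(-24487 + √2*√(-138)) = √(-24487 + √2*(I*√138)) = √(-24487 + 2*I*√69) ≈ 0.0531 + 156.48*I)
((-1373 - 1*(-23522)) + p)/(41399 + (27*(-26) + m(3))) = ((-1373 - 1*(-23522)) + √(-24487 + 2*I*√69))/(41399 + (27*(-26) + 3)) = ((-1373 + 23522) + √(-24487 + 2*I*√69))/(41399 + (-702 + 3)) = (22149 + √(-24487 + 2*I*√69))/(41399 - 699) = (22149 + √(-24487 + 2*I*√69))/40700 = (22149 + √(-24487 + 2*I*√69))*(1/40700) = 22149/40700 + √(-24487 + 2*I*√69)/40700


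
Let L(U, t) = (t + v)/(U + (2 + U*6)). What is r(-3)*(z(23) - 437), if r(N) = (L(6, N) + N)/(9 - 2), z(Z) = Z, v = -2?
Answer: 28359/154 ≈ 184.15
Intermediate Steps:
L(U, t) = (-2 + t)/(2 + 7*U) (L(U, t) = (t - 2)/(U + (2 + U*6)) = (-2 + t)/(U + (2 + 6*U)) = (-2 + t)/(2 + 7*U))
r(N) = -1/154 + 45*N/308 (r(N) = ((-2 + N)/(2 + 7*6) + N)/(9 - 2) = ((-2 + N)/(2 + 42) + N)/7 = ((-2 + N)/44 + N)*(⅐) = ((-1/22 + N/44) + N)*(⅐) = (-1/22 + 45*N/44)*(⅐) = -1/154 + 45*N/308)
r(-3)*(z(23) - 437) = (-1/154 + (45/308)*(-3))*(23 - 437) = (-1/154 - 135/308)*(-414) = -137/308*(-414) = 28359/154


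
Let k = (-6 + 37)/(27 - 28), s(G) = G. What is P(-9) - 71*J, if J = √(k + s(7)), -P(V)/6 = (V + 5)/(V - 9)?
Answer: -4/3 - 142*I*√6 ≈ -1.3333 - 347.83*I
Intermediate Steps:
k = -31 (k = 31/(-1) = 31*(-1) = -31)
P(V) = -6*(5 + V)/(-9 + V) (P(V) = -6*(V + 5)/(V - 9) = -6*(5 + V)/(-9 + V))
J = 2*I*√6 (J = √(-31 + 7) = √(-24) = 2*I*√6 ≈ 4.899*I)
P(-9) - 71*J = 6*(-5 - 1*(-9))/(-9 - 9) - 142*I*√6 = 6*(-5 + 9)/(-18) - 142*I*√6 = 6*(-1/18)*4 - 142*I*√6 = -4/3 - 142*I*√6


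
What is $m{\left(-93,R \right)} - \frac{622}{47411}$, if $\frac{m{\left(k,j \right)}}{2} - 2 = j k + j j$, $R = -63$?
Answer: $\frac{932099638}{47411} \approx 19660.0$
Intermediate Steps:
$m{\left(k,j \right)} = 4 + 2 j^{2} + 2 j k$ ($m{\left(k,j \right)} = 4 + 2 \left(j k + j j\right) = 4 + 2 \left(j k + j^{2}\right) = 4 + 2 \left(j^{2} + j k\right) = 4 + \left(2 j^{2} + 2 j k\right) = 4 + 2 j^{2} + 2 j k$)
$m{\left(-93,R \right)} - \frac{622}{47411} = \left(4 + 2 \left(-63\right)^{2} + 2 \left(-63\right) \left(-93\right)\right) - \frac{622}{47411} = \left(4 + 2 \cdot 3969 + 11718\right) - \frac{622}{47411} = \left(4 + 7938 + 11718\right) - \frac{622}{47411} = 19660 - \frac{622}{47411} = \frac{932099638}{47411}$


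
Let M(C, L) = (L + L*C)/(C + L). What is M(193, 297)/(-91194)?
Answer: -9603/7447510 ≈ -0.0012894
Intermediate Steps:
M(C, L) = (L + C*L)/(C + L)
M(193, 297)/(-91194) = (297*(1 + 193)/(193 + 297))/(-91194) = (297*194/490)*(-1/91194) = (297*(1/490)*194)*(-1/91194) = (28809/245)*(-1/91194) = -9603/7447510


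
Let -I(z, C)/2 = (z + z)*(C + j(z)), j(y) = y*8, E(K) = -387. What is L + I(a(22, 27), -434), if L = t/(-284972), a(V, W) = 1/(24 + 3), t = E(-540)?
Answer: 13348370603/207744588 ≈ 64.254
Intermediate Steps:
j(y) = 8*y
t = -387
a(V, W) = 1/27
I(z, C) = -4*z*(C + 8*z) (I(z, C) = -2*(z + z)*(C + 8*z) = -2*2*z*(C + 8*z) = -4*z*(C + 8*z))
L = 387/284972 (L = -387/(-284972) = -387*(-1/284972) = 387/284972 ≈ 0.0013580)
L + I(a(22, 27), -434) = 387/284972 - 4*1/27*(-434 + 8*(1/27)) = 387/284972 - 4*1/27*(-434 + 8/27) = 387/284972 - 4*1/27*(-11710/27) = 387/284972 + 46840/729 = 13348370603/207744588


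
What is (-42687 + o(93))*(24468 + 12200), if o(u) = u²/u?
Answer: -1561836792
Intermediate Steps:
o(u) = u
(-42687 + o(93))*(24468 + 12200) = (-42687 + 93)*(24468 + 12200) = -42594*36668 = -1561836792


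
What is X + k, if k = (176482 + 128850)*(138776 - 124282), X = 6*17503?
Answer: 4425587026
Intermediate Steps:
X = 105018
k = 4425482008 (k = 305332*14494 = 4425482008)
X + k = 105018 + 4425482008 = 4425587026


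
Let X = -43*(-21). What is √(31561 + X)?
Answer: 4*√2029 ≈ 180.18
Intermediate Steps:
X = 903
√(31561 + X) = √(31561 + 903) = √32464 = 4*√2029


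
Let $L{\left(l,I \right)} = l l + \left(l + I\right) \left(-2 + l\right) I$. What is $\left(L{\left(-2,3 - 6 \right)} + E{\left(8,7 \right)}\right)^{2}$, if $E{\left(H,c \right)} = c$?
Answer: $2401$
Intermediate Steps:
$L{\left(l,I \right)} = l^{2} + I \left(-2 + l\right) \left(I + l\right)$ ($L{\left(l,I \right)} = l^{2} + \left(I + l\right) \left(-2 + l\right) I = l^{2} + \left(-2 + l\right) \left(I + l\right) I = l^{2} + I \left(-2 + l\right) \left(I + l\right)$)
$\left(L{\left(-2,3 - 6 \right)} + E{\left(8,7 \right)}\right)^{2} = \left(\left(\left(-2\right)^{2} - 2 \left(3 - 6\right)^{2} + \left(3 - 6\right) \left(-2\right)^{2} - 2 \left(3 - 6\right)^{2} - 2 \left(3 - 6\right) \left(-2\right)\right) + 7\right)^{2} = \left(\left(4 - 2 \left(3 - 6\right)^{2} + \left(3 - 6\right) 4 - 2 \left(3 - 6\right)^{2} - 2 \left(3 - 6\right) \left(-2\right)\right) + 7\right)^{2} = \left(\left(4 - 2 \left(-3\right)^{2} - 12 - 2 \left(-3\right)^{2} - \left(-6\right) \left(-2\right)\right) + 7\right)^{2} = \left(\left(4 - 18 - 12 - 18 - 12\right) + 7\right)^{2} = \left(-56 + 7\right)^{2} = \left(-49\right)^{2} = 2401$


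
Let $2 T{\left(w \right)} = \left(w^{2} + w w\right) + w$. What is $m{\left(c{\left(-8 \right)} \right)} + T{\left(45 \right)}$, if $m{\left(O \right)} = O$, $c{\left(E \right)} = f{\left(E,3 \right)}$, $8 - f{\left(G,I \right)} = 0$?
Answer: $\frac{4111}{2} \approx 2055.5$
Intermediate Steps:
$f{\left(G,I \right)} = 8$ ($f{\left(G,I \right)} = 8 - 0 = 8 + 0 = 8$)
$c{\left(E \right)} = 8$
$T{\left(w \right)} = w^{2} + \frac{w}{2}$ ($T{\left(w \right)} = \frac{\left(w^{2} + w w\right) + w}{2} = \frac{\left(w^{2} + w^{2}\right) + w}{2} = \frac{2 w^{2} + w}{2} = \frac{w + 2 w^{2}}{2} = w^{2} + \frac{w}{2}$)
$m{\left(c{\left(-8 \right)} \right)} + T{\left(45 \right)} = 8 + 45 \left(\frac{1}{2} + 45\right) = 8 + 45 \cdot \frac{91}{2} = 8 + \frac{4095}{2} = \frac{4111}{2}$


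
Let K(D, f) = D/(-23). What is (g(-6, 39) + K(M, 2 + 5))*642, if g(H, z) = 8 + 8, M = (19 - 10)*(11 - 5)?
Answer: 201588/23 ≈ 8764.7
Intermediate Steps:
M = 54 (M = 9*6 = 54)
K(D, f) = -D/23 (K(D, f) = D*(-1/23) = -D/23)
g(H, z) = 16
(g(-6, 39) + K(M, 2 + 5))*642 = (16 - 1/23*54)*642 = (16 - 54/23)*642 = (314/23)*642 = 201588/23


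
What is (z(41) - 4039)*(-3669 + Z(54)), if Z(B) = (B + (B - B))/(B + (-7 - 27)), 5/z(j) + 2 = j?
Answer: 962501518/65 ≈ 1.4808e+7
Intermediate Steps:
z(j) = 5/(-2 + j)
Z(B) = B/(-34 + B) (Z(B) = (B + 0)/(B - 34) = B/(-34 + B))
(z(41) - 4039)*(-3669 + Z(54)) = (5/(-2 + 41) - 4039)*(-3669 + 54/(-34 + 54)) = (5/39 - 4039)*(-3669 + 54/20) = (5*(1/39) - 4039)*(-3669 + 54*(1/20)) = (5/39 - 4039)*(-3669 + 27/10) = -157516/39*(-36663/10) = 962501518/65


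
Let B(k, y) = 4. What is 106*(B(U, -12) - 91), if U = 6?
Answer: -9222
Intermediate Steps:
106*(B(U, -12) - 91) = 106*(4 - 91) = 106*(-87) = -9222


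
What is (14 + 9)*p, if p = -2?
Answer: -46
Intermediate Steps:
(14 + 9)*p = (14 + 9)*(-2) = 23*(-2) = -46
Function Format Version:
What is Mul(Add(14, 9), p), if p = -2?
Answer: -46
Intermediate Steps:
Mul(Add(14, 9), p) = Mul(Add(14, 9), -2) = Mul(23, -2) = -46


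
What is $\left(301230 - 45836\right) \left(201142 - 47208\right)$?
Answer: $39313819996$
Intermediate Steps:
$\left(301230 - 45836\right) \left(201142 - 47208\right) = 255394 \left(201142 - 47208\right) = 255394 \cdot 153934 = 39313819996$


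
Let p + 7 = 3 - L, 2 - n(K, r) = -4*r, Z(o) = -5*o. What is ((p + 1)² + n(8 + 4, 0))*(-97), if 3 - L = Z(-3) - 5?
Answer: -1746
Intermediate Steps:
L = -7 (L = 3 - (-5*(-3) - 5) = 3 - (15 - 5) = 3 - 1*10 = 3 - 10 = -7)
n(K, r) = 2 + 4*r (n(K, r) = 2 - (-4)*r = 2 + 4*r)
p = 3 (p = -7 + (3 - 1*(-7)) = -7 + (3 + 7) = -7 + 10 = 3)
((p + 1)² + n(8 + 4, 0))*(-97) = ((3 + 1)² + (2 + 4*0))*(-97) = (4² + (2 + 0))*(-97) = (16 + 2)*(-97) = 18*(-97) = -1746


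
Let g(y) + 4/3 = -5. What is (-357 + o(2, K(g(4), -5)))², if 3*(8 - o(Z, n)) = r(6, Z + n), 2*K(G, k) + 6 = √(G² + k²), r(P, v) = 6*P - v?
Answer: (6504 - √586)²/324 ≈ 1.2959e+5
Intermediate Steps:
r(P, v) = -v + 6*P
g(y) = -19/3 (g(y) = -4/3 - 5 = -19/3)
K(G, k) = -3 + √(G² + k²)/2
o(Z, n) = -4 + Z/3 + n/3 (o(Z, n) = 8 - (-(Z + n) + 6*6)/3 = 8 - ((-Z - n) + 36)/3 = 8 - (36 - Z - n)/3 = 8 + (-12 + Z/3 + n/3) = -4 + Z/3 + n/3)
(-357 + o(2, K(g(4), -5)))² = (-357 + (-4 + (⅓)*2 + (-3 + √((-19/3)² + (-5)²)/2)/3))² = (-357 + (-4 + ⅔ + (-3 + √(361/9 + 25)/2)/3))² = (-357 + (-4 + ⅔ + (-3 + √(586/9)/2)/3))² = (-357 + (-4 + ⅔ + (-3 + (√586/3)/2)/3))² = (-357 + (-4 + ⅔ + (-3 + √586/6)/3))² = (-357 + (-4 + ⅔ + (-1 + √586/18)))² = (-357 + (-13/3 + √586/18))² = (-1084/3 + √586/18)²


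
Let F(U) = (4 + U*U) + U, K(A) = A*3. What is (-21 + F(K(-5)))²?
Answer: 37249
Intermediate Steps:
K(A) = 3*A
F(U) = 4 + U + U² (F(U) = (4 + U²) + U = 4 + U + U²)
(-21 + F(K(-5)))² = (-21 + (4 + 3*(-5) + (3*(-5))²))² = (-21 + (4 - 15 + (-15)²))² = (-21 + (4 - 15 + 225))² = (-21 + 214)² = 193² = 37249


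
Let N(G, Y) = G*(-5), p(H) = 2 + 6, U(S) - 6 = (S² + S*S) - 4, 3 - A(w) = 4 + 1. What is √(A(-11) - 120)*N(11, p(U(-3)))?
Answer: -55*I*√122 ≈ -607.5*I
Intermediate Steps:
A(w) = -2 (A(w) = 3 - (4 + 1) = 3 - 1*5 = 3 - 5 = -2)
U(S) = 2 + 2*S² (U(S) = 6 + ((S² + S*S) - 4) = 6 + ((S² + S²) - 4) = 6 + (2*S² - 4) = 6 + (-4 + 2*S²) = 2 + 2*S²)
p(H) = 8
N(G, Y) = -5*G
√(A(-11) - 120)*N(11, p(U(-3))) = √(-2 - 120)*(-5*11) = √(-122)*(-55) = (I*√122)*(-55) = -55*I*√122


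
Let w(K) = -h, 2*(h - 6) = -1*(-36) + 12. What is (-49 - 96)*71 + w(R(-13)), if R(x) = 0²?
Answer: -10325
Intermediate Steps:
R(x) = 0
h = 30 (h = 6 + (-1*(-36) + 12)/2 = 6 + (36 + 12)/2 = 6 + (½)*48 = 6 + 24 = 30)
w(K) = -30 (w(K) = -1*30 = -30)
(-49 - 96)*71 + w(R(-13)) = (-49 - 96)*71 - 30 = -145*71 - 30 = -10295 - 30 = -10325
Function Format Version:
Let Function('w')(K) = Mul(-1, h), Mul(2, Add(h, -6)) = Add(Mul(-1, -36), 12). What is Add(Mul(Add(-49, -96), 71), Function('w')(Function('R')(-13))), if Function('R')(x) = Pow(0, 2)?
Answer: -10325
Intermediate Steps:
Function('R')(x) = 0
h = 30 (h = Add(6, Mul(Rational(1, 2), Add(Mul(-1, -36), 12))) = Add(6, Mul(Rational(1, 2), Add(36, 12))) = Add(6, Mul(Rational(1, 2), 48)) = Add(6, 24) = 30)
Function('w')(K) = -30 (Function('w')(K) = Mul(-1, 30) = -30)
Add(Mul(Add(-49, -96), 71), Function('w')(Function('R')(-13))) = Add(Mul(Add(-49, -96), 71), -30) = Add(Mul(-145, 71), -30) = Add(-10295, -30) = -10325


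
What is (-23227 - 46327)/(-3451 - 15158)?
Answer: 69554/18609 ≈ 3.7377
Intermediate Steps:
(-23227 - 46327)/(-3451 - 15158) = -69554/(-18609) = -69554*(-1/18609) = 69554/18609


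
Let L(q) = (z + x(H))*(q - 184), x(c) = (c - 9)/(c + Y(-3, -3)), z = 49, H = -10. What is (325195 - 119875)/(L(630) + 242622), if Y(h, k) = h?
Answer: 22620/29209 ≈ 0.77442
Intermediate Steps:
x(c) = (-9 + c)/(-3 + c) (x(c) = (c - 9)/(c - 3) = (-9 + c)/(-3 + c))
L(q) = -120704/13 + 656*q/13 (L(q) = (49 + (-9 - 10)/(-3 - 10))*(q - 184) = (49 - 19/(-13))*(-184 + q) = (49 - 1/13*(-19))*(-184 + q) = (49 + 19/13)*(-184 + q) = 656*(-184 + q)/13 = -120704/13 + 656*q/13)
(325195 - 119875)/(L(630) + 242622) = (325195 - 119875)/((-120704/13 + (656/13)*630) + 242622) = 205320/((-120704/13 + 413280/13) + 242622) = 205320/(292576/13 + 242622) = 205320/(3446662/13) = 205320*(13/3446662) = 22620/29209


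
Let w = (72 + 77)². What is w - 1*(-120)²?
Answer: 7801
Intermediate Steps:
w = 22201 (w = 149² = 22201)
w - 1*(-120)² = 22201 - 1*(-120)² = 22201 - 1*14400 = 22201 - 14400 = 7801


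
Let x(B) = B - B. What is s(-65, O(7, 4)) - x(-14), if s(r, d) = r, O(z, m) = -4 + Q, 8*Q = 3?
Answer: -65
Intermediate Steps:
Q = 3/8 (Q = (⅛)*3 = 3/8 ≈ 0.37500)
x(B) = 0
O(z, m) = -29/8 (O(z, m) = -4 + 3/8 = -29/8)
s(-65, O(7, 4)) - x(-14) = -65 - 1*0 = -65 + 0 = -65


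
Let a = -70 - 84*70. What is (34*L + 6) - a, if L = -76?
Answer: 3372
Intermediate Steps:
a = -5950 (a = -70 - 5880 = -5950)
(34*L + 6) - a = (34*(-76) + 6) - 1*(-5950) = (-2584 + 6) + 5950 = -2578 + 5950 = 3372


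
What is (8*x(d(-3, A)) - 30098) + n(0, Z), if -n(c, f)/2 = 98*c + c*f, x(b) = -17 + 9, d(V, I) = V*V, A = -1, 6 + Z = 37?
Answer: -30162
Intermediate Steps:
Z = 31 (Z = -6 + 37 = 31)
d(V, I) = V²
x(b) = -8
n(c, f) = -196*c - 2*c*f (n(c, f) = -2*(98*c + c*f) = -196*c - 2*c*f)
(8*x(d(-3, A)) - 30098) + n(0, Z) = (8*(-8) - 30098) - 2*0*(98 + 31) = (-64 - 30098) - 2*0*129 = -30162 + 0 = -30162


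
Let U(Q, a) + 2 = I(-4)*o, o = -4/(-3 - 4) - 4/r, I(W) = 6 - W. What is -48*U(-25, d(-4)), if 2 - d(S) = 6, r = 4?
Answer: 2112/7 ≈ 301.71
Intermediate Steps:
o = -3/7 (o = -4/(-3 - 4) - 4/4 = -4/(-7) - 4*¼ = -4*(-⅐) - 1 = 4/7 - 1 = -3/7 ≈ -0.42857)
d(S) = -4 (d(S) = 2 - 1*6 = 2 - 6 = -4)
U(Q, a) = -44/7 (U(Q, a) = -2 + (6 - 1*(-4))*(-3/7) = -2 + (6 + 4)*(-3/7) = -2 + 10*(-3/7) = -2 - 30/7 = -44/7)
-48*U(-25, d(-4)) = -48*(-44/7) = 2112/7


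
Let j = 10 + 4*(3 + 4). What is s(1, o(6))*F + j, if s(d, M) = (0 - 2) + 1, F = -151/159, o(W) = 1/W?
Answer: 6193/159 ≈ 38.950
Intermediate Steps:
F = -151/159 (F = -151*1/159 = -151/159 ≈ -0.94969)
s(d, M) = -1 (s(d, M) = -2 + 1 = -1)
j = 38 (j = 10 + 4*7 = 10 + 28 = 38)
s(1, o(6))*F + j = -1*(-151/159) + 38 = 151/159 + 38 = 6193/159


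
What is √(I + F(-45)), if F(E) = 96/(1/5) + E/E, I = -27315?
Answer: I*√26834 ≈ 163.81*I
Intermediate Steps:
F(E) = 481 (F(E) = 96/(⅕) + 1 = 96*5 + 1 = 480 + 1 = 481)
√(I + F(-45)) = √(-27315 + 481) = √(-26834) = I*√26834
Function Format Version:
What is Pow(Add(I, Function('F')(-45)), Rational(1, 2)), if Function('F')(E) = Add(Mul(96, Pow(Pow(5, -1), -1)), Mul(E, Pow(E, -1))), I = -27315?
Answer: Mul(I, Pow(26834, Rational(1, 2))) ≈ Mul(163.81, I)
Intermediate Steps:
Function('F')(E) = 481 (Function('F')(E) = Add(Mul(96, Pow(Rational(1, 5), -1)), 1) = Add(Mul(96, 5), 1) = Add(480, 1) = 481)
Pow(Add(I, Function('F')(-45)), Rational(1, 2)) = Pow(Add(-27315, 481), Rational(1, 2)) = Pow(-26834, Rational(1, 2)) = Mul(I, Pow(26834, Rational(1, 2)))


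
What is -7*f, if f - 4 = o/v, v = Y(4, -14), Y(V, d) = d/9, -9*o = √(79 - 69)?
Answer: -28 - √10/2 ≈ -29.581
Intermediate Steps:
o = -√10/9 (o = -√(79 - 69)/9 = -√10/9 ≈ -0.35136)
Y(V, d) = d/9 (Y(V, d) = d*(⅑) = d/9)
v = -14/9 (v = (⅑)*(-14) = -14/9 ≈ -1.5556)
f = 4 + √10/14 (f = 4 + (-√10/9)/(-14/9) = 4 - √10/9*(-9/14) = 4 + √10/14 ≈ 4.2259)
-7*f = -7*(4 + √10/14) = -28 - √10/2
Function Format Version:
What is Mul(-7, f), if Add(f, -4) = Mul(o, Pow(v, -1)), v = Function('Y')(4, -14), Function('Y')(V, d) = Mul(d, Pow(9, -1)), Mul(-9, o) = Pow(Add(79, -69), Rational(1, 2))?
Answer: Add(-28, Mul(Rational(-1, 2), Pow(10, Rational(1, 2)))) ≈ -29.581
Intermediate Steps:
o = Mul(Rational(-1, 9), Pow(10, Rational(1, 2))) (o = Mul(Rational(-1, 9), Pow(Add(79, -69), Rational(1, 2))) = Mul(Rational(-1, 9), Pow(10, Rational(1, 2))) ≈ -0.35136)
Function('Y')(V, d) = Mul(Rational(1, 9), d) (Function('Y')(V, d) = Mul(d, Rational(1, 9)) = Mul(Rational(1, 9), d))
v = Rational(-14, 9) (v = Mul(Rational(1, 9), -14) = Rational(-14, 9) ≈ -1.5556)
f = Add(4, Mul(Rational(1, 14), Pow(10, Rational(1, 2)))) (f = Add(4, Mul(Mul(Rational(-1, 9), Pow(10, Rational(1, 2))), Pow(Rational(-14, 9), -1))) = Add(4, Mul(Mul(Rational(-1, 9), Pow(10, Rational(1, 2))), Rational(-9, 14))) = Add(4, Mul(Rational(1, 14), Pow(10, Rational(1, 2)))) ≈ 4.2259)
Mul(-7, f) = Mul(-7, Add(4, Mul(Rational(1, 14), Pow(10, Rational(1, 2))))) = Add(-28, Mul(Rational(-1, 2), Pow(10, Rational(1, 2))))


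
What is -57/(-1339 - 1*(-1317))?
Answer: 57/22 ≈ 2.5909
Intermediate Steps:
-57/(-1339 - 1*(-1317)) = -57/(-1339 + 1317) = -57/(-22) = -1/22*(-57) = 57/22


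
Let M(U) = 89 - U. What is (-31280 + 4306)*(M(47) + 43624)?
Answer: -1177846684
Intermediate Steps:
(-31280 + 4306)*(M(47) + 43624) = (-31280 + 4306)*((89 - 1*47) + 43624) = -26974*((89 - 47) + 43624) = -26974*(42 + 43624) = -26974*43666 = -1177846684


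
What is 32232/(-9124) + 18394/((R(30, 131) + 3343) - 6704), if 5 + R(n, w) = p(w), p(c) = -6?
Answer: -34564145/3845766 ≈ -8.9876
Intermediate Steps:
R(n, w) = -11 (R(n, w) = -5 - 6 = -11)
32232/(-9124) + 18394/((R(30, 131) + 3343) - 6704) = 32232/(-9124) + 18394/((-11 + 3343) - 6704) = 32232*(-1/9124) + 18394/(3332 - 6704) = -8058/2281 + 18394/(-3372) = -8058/2281 + 18394*(-1/3372) = -8058/2281 - 9197/1686 = -34564145/3845766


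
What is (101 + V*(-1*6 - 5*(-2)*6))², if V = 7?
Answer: 229441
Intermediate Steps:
(101 + V*(-1*6 - 5*(-2)*6))² = (101 + 7*(-1*6 - 5*(-2)*6))² = (101 + 7*(-6 + 10*6))² = (101 + 7*(-6 + 60))² = (101 + 7*54)² = (101 + 378)² = 479² = 229441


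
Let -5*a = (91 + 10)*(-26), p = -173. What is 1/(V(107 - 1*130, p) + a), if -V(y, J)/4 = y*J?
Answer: -5/76954 ≈ -6.4974e-5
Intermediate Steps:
V(y, J) = -4*J*y (V(y, J) = -4*y*J = -4*J*y)
a = 2626/5 (a = -(91 + 10)*(-26)/5 = -101*(-26)/5 = -⅕*(-2626) = 2626/5 ≈ 525.20)
1/(V(107 - 1*130, p) + a) = 1/(-4*(-173)*(107 - 1*130) + 2626/5) = 1/(-4*(-173)*(107 - 130) + 2626/5) = 1/(-4*(-173)*(-23) + 2626/5) = 1/(-15916 + 2626/5) = 1/(-76954/5) = -5/76954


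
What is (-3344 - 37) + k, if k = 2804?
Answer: -577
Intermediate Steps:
(-3344 - 37) + k = (-3344 - 37) + 2804 = -3381 + 2804 = -577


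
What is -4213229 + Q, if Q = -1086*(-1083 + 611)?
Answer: -3700637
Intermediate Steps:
Q = 512592 (Q = -1086*(-472) = 512592)
-4213229 + Q = -4213229 + 512592 = -3700637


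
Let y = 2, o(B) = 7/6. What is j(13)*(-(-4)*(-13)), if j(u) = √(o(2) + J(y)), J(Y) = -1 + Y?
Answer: -26*√78/3 ≈ -76.542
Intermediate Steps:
o(B) = 7/6 (o(B) = 7*(⅙) = 7/6)
j(u) = √78/6 (j(u) = √(7/6 + (-1 + 2)) = √(7/6 + 1) = √(13/6) = √78/6)
j(13)*(-(-4)*(-13)) = (√78/6)*(-(-4)*(-13)) = (√78/6)*(-1*52) = (√78/6)*(-52) = -26*√78/3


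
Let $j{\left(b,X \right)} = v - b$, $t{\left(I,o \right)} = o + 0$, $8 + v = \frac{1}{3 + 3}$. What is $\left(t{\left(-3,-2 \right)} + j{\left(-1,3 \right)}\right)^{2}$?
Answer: $\frac{2809}{36} \approx 78.028$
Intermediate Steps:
$v = - \frac{47}{6}$ ($v = -8 + \frac{1}{3 + 3} = -8 + \frac{1}{6} = - \frac{47}{6} \approx -7.8333$)
$t{\left(I,o \right)} = o$
$j{\left(b,X \right)} = - \frac{47}{6} - b$
$\left(t{\left(-3,-2 \right)} + j{\left(-1,3 \right)}\right)^{2} = \left(-2 - \frac{41}{6}\right)^{2} = \left(- \frac{53}{6}\right)^{2} = \frac{2809}{36}$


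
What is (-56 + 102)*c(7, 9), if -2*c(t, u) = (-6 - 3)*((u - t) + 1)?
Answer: 621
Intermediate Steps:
c(t, u) = 9/2 - 9*t/2 + 9*u/2 (c(t, u) = -(-6 - 3)*((u - t) + 1)/2 = -(-9)*(1 + u - t)/2 = -(-9 - 9*u + 9*t)/2 = 9/2 - 9*t/2 + 9*u/2)
(-56 + 102)*c(7, 9) = (-56 + 102)*(9/2 - 9/2*7 + (9/2)*9) = 46*(9/2 - 63/2 + 81/2) = 46*(27/2) = 621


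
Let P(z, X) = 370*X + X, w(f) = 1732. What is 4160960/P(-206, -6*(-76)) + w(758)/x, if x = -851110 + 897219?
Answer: 3431262812/139295289 ≈ 24.633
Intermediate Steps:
P(z, X) = 371*X
x = 46109
4160960/P(-206, -6*(-76)) + w(758)/x = 4160960/((371*(-6*(-76)))) + 1732/46109 = 4160960/((371*456)) + 1732*(1/46109) = 4160960/169176 + 1732/46109 = 4160960*(1/169176) + 1732/46109 = 520120/21147 + 1732/46109 = 3431262812/139295289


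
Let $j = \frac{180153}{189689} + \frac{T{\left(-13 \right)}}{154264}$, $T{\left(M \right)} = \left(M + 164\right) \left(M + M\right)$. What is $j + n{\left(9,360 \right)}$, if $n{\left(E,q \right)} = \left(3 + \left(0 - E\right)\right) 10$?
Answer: $- \frac{864342315191}{14631091948} \approx -59.076$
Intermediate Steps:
$T{\left(M \right)} = 2 M \left(164 + M\right)$ ($T{\left(M \right)} = \left(164 + M\right) 2 M = 2 M \left(164 + M\right)$)
$n{\left(E,q \right)} = 30 - 10 E$ ($n{\left(E,q \right)} = \left(3 - E\right) 10 = 30 - 10 E$)
$j = \frac{13523201689}{14631091948}$ ($j = \frac{180153}{189689} + \frac{2 \left(-13\right) \left(164 - 13\right)}{154264} = 180153 \cdot \frac{1}{189689} + 2 \left(-13\right) 151 \cdot \frac{1}{154264} = \frac{180153}{189689} - \frac{1963}{77132} = \frac{13523201689}{14631091948} \approx 0.92428$)
$j + n{\left(9,360 \right)} = \frac{13523201689}{14631091948} + \left(30 - 90\right) = \frac{13523201689}{14631091948} - 60 = - \frac{864342315191}{14631091948}$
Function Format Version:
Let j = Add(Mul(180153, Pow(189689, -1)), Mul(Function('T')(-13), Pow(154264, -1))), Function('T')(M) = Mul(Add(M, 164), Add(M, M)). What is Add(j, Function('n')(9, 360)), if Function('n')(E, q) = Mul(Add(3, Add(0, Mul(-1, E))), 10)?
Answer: Rational(-864342315191, 14631091948) ≈ -59.076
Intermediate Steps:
Function('T')(M) = Mul(2, M, Add(164, M)) (Function('T')(M) = Mul(Add(164, M), Mul(2, M)) = Mul(2, M, Add(164, M)))
Function('n')(E, q) = Add(30, Mul(-10, E)) (Function('n')(E, q) = Mul(Add(3, Mul(-1, E)), 10) = Add(30, Mul(-10, E)))
j = Rational(13523201689, 14631091948) (j = Add(Mul(180153, Pow(189689, -1)), Mul(Mul(2, -13, Add(164, -13)), Pow(154264, -1))) = Add(Mul(180153, Rational(1, 189689)), Mul(Mul(2, -13, 151), Rational(1, 154264))) = Add(Rational(180153, 189689), Mul(-3926, Rational(1, 154264))) = Add(Rational(180153, 189689), Rational(-1963, 77132)) = Rational(13523201689, 14631091948) ≈ 0.92428)
Add(j, Function('n')(9, 360)) = Add(Rational(13523201689, 14631091948), Add(30, Mul(-10, 9))) = Add(Rational(13523201689, 14631091948), Add(30, -90)) = Add(Rational(13523201689, 14631091948), -60) = Rational(-864342315191, 14631091948)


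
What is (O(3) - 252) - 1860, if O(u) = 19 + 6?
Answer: -2087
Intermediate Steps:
O(u) = 25
(O(3) - 252) - 1860 = (25 - 252) - 1860 = -227 - 1860 = -2087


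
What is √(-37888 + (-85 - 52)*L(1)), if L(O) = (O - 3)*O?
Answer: I*√37614 ≈ 193.94*I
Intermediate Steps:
L(O) = O*(-3 + O) (L(O) = (-3 + O)*O = O*(-3 + O))
√(-37888 + (-85 - 52)*L(1)) = √(-37888 + (-85 - 52)*(1*(-3 + 1))) = √(-37888 - 137*(-2)) = √(-37888 + 274) = √(-37614) = I*√37614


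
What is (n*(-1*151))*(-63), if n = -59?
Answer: -561267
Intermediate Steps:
(n*(-1*151))*(-63) = -(-59)*151*(-63) = -59*(-151)*(-63) = 8909*(-63) = -561267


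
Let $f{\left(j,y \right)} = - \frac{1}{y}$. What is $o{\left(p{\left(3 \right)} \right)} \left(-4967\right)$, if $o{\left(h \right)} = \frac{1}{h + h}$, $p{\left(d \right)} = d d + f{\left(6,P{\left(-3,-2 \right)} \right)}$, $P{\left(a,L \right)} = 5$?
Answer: $- \frac{24835}{88} \approx -282.22$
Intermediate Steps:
$p{\left(d \right)} = - \frac{1}{5} + d^{2}$ ($p{\left(d \right)} = d d - \frac{1}{5} = d^{2} - \frac{1}{5} = - \frac{1}{5} + d^{2}$)
$o{\left(h \right)} = \frac{1}{2 h}$
$o{\left(p{\left(3 \right)} \right)} \left(-4967\right) = \frac{1}{2 \left(- \frac{1}{5} + 3^{2}\right)} \left(-4967\right) = \frac{1}{2 \left(- \frac{1}{5} + 9\right)} \left(-4967\right) = \frac{1}{2 \cdot \frac{44}{5}} \left(-4967\right) = \frac{1}{2} \cdot \frac{5}{44} \left(-4967\right) = \frac{5}{88} \left(-4967\right) = - \frac{24835}{88}$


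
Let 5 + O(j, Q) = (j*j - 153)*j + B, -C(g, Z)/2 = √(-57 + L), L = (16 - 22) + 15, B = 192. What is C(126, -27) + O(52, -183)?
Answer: 132839 - 8*I*√3 ≈ 1.3284e+5 - 13.856*I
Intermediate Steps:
L = 9 (L = -6 + 15 = 9)
C(g, Z) = -8*I*√3 (C(g, Z) = -2*√(-57 + 9) = -8*I*√3)
O(j, Q) = 187 + j*(-153 + j²) (O(j, Q) = -5 + ((j*j - 153)*j + 192) = -5 + ((j² - 153)*j + 192) = -5 + ((-153 + j²)*j + 192) = -5 + (j*(-153 + j²) + 192) = -5 + (192 + j*(-153 + j²)) = 187 + j*(-153 + j²))
C(126, -27) + O(52, -183) = -8*I*√3 + (187 + 52³ - 153*52) = -8*I*√3 + (187 + 140608 - 7956) = -8*I*√3 + 132839 = 132839 - 8*I*√3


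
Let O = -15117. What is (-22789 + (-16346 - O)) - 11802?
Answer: -35820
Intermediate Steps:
(-22789 + (-16346 - O)) - 11802 = (-22789 + (-16346 - 1*(-15117))) - 11802 = (-22789 + (-16346 + 15117)) - 11802 = (-22789 - 1229) - 11802 = -24018 - 11802 = -35820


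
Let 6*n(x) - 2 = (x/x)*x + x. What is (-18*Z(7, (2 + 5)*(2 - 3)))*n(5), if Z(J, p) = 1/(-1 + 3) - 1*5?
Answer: 162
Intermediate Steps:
Z(J, p) = -9/2 (Z(J, p) = 1/2 - 5 = ½ - 5 = -9/2)
n(x) = ⅓ + x/3 (n(x) = ⅓ + ((x/x)*x + x)/6 = ⅓ + (1*x + x)/6 = ⅓ + (x + x)/6 = ⅓ + (2*x)/6 = ⅓ + x/3)
(-18*Z(7, (2 + 5)*(2 - 3)))*n(5) = (-18*(-9/2))*(⅓ + (⅓)*5) = 81*(⅓ + 5/3) = 81*2 = 162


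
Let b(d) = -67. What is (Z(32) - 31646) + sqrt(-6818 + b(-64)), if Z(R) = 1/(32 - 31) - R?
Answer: -31677 + 9*I*sqrt(85) ≈ -31677.0 + 82.976*I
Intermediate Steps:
Z(R) = 1 - R (Z(R) = 1/1 - R = 1 - R)
(Z(32) - 31646) + sqrt(-6818 + b(-64)) = ((1 - 1*32) - 31646) + sqrt(-6818 - 67) = ((1 - 32) - 31646) + sqrt(-6885) = (-31 - 31646) + 9*I*sqrt(85) = -31677 + 9*I*sqrt(85)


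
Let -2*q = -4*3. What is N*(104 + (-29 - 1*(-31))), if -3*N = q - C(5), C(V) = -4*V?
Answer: -2756/3 ≈ -918.67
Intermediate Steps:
q = 6 (q = -(-2)*3 = -1/2*(-12) = 6)
N = -26/3 (N = -(6 - (-4)*5)/3 = -(6 - 1*(-20))/3 = -(6 + 20)/3 = -1/3*26 = -26/3 ≈ -8.6667)
N*(104 + (-29 - 1*(-31))) = -26*(104 + (-29 - 1*(-31)))/3 = -26*(104 + (-29 + 31))/3 = -26*(104 + 2)/3 = -26/3*106 = -2756/3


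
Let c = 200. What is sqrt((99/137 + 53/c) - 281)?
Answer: I*sqrt(2102220886)/2740 ≈ 16.734*I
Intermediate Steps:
sqrt((99/137 + 53/c) - 281) = sqrt((99/137 + 53/200) - 281) = sqrt(27061/27400 - 281) = sqrt(-7672339/27400) = I*sqrt(2102220886)/2740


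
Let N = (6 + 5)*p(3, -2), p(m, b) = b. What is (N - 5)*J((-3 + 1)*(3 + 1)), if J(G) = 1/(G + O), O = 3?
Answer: 27/5 ≈ 5.4000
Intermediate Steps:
N = -22 (N = (6 + 5)*(-2) = 11*(-2) = -22)
J(G) = 1/(3 + G) (J(G) = 1/(G + 3) = 1/(3 + G))
(N - 5)*J((-3 + 1)*(3 + 1)) = (-22 - 5)/(3 + (-3 + 1)*(3 + 1)) = -27/(3 - 2*4) = -27/(3 - 8) = -27/(-5) = -27*(-⅕) = 27/5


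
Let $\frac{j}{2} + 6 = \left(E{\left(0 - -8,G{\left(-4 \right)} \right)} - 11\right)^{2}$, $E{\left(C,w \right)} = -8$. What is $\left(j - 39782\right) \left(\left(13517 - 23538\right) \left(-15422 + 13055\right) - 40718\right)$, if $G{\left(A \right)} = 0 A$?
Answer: $-925185458208$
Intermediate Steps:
$G{\left(A \right)} = 0$
$j = 710$ ($j = -12 + 2 \left(-8 - 11\right)^{2} = -12 + 2 \left(-19\right)^{2} = -12 + 2 \cdot 361 = -12 + 722 = 710$)
$\left(j - 39782\right) \left(\left(13517 - 23538\right) \left(-15422 + 13055\right) - 40718\right) = \left(710 - 39782\right) \left(\left(13517 - 23538\right) \left(-15422 + 13055\right) - 40718\right) = - 39072 \left(\left(-10021\right) \left(-2367\right) - 40718\right) = - 39072 \left(23719707 - 40718\right) = \left(-39072\right) 23678989 = -925185458208$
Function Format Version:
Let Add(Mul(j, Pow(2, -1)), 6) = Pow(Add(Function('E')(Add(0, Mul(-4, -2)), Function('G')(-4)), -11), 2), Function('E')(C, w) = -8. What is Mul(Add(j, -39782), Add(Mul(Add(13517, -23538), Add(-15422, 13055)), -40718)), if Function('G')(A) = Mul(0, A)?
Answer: -925185458208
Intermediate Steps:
Function('G')(A) = 0
j = 710 (j = Add(-12, Mul(2, Pow(Add(-8, -11), 2))) = Add(-12, Mul(2, Pow(-19, 2))) = Add(-12, Mul(2, 361)) = Add(-12, 722) = 710)
Mul(Add(j, -39782), Add(Mul(Add(13517, -23538), Add(-15422, 13055)), -40718)) = Mul(Add(710, -39782), Add(Mul(Add(13517, -23538), Add(-15422, 13055)), -40718)) = Mul(-39072, Add(Mul(-10021, -2367), -40718)) = Mul(-39072, Add(23719707, -40718)) = Mul(-39072, 23678989) = -925185458208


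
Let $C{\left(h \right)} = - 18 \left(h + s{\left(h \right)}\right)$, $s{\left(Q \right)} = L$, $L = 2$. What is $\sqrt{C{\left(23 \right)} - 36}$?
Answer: $9 i \sqrt{6} \approx 22.045 i$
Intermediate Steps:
$s{\left(Q \right)} = 2$
$C{\left(h \right)} = -36 - 18 h$ ($C{\left(h \right)} = - 18 \left(h + 2\right) = - 18 \left(2 + h\right) = -36 - 18 h$)
$\sqrt{C{\left(23 \right)} - 36} = \sqrt{\left(-36 - 414\right) - 36} = \sqrt{-450 - 36} = \sqrt{-486} = 9 i \sqrt{6}$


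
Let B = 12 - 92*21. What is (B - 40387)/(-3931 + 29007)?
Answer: -42307/25076 ≈ -1.6872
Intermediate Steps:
B = -1920 (B = 12 - 1932 = -1920)
(B - 40387)/(-3931 + 29007) = (-1920 - 40387)/(-3931 + 29007) = -42307/25076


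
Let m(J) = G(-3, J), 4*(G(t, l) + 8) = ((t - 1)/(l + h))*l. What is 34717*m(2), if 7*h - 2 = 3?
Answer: -5763022/19 ≈ -3.0332e+5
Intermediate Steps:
h = 5/7 (h = 2/7 + (1/7)*3 = 2/7 + 3/7 = 5/7 ≈ 0.71429)
G(t, l) = -8 + l*(-1 + t)/(4*(5/7 + l)) (G(t, l) = -8 + (((t - 1)/(l + 5/7))*l)/4 = -8 + (((-1 + t)/(5/7 + l))*l)/4 = -8 + (l*(-1 + t)/(5/7 + l))/4 = -8 + l*(-1 + t)/(4*(5/7 + l)))
m(J) = (-160 - 252*J)/(4*(5 + 7*J)) (m(J) = (-160 - 231*J + 7*J*(-3))/(4*(5 + 7*J)) = (-160 - 231*J - 21*J)/(4*(5 + 7*J)) = (-160 - 252*J)/(4*(5 + 7*J)))
34717*m(2) = 34717*((-40 - 63*2)/(5 + 7*2)) = 34717*((-40 - 126)/(5 + 14)) = 34717*(-166/19) = -5763022/19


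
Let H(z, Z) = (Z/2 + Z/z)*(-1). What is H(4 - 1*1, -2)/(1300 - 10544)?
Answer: -5/27732 ≈ -0.00018030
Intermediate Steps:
H(z, Z) = -Z/2 - Z/z (H(z, Z) = (Z*(½) + Z/z)*(-1) = (Z/2 + Z/z)*(-1) = -Z/2 - Z/z)
H(4 - 1*1, -2)/(1300 - 10544) = (-½*(-2) - 1*(-2)/(4 - 1*1))/(1300 - 10544) = (1 - 1*(-2)/(4 - 1))/(-9244) = -(1 - 1*(-2)/3)/9244 = -(1 - 1*(-2)*⅓)/9244 = -(1 + ⅔)/9244 = -1/9244*5/3 = -5/27732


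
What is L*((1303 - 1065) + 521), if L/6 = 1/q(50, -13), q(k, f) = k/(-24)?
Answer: -54648/25 ≈ -2185.9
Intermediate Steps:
q(k, f) = -k/24 (q(k, f) = k*(-1/24) = -k/24)
L = -72/25 (L = 6/((-1/24*50)) = 6/(-25/12) = 6*(-12/25) = -72/25 ≈ -2.8800)
L*((1303 - 1065) + 521) = -72*((1303 - 1065) + 521)/25 = -72*(238 + 521)/25 = -72/25*759 = -54648/25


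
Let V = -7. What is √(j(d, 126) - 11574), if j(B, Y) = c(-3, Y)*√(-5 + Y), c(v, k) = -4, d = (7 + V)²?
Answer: I*√11618 ≈ 107.79*I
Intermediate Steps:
d = 0 (d = (7 - 7)² = 0² = 0)
j(B, Y) = -4*√(-5 + Y)
√(j(d, 126) - 11574) = √(-4*√(-5 + 126) - 11574) = √(-4*√121 - 11574) = √(-4*11 - 11574) = √(-44 - 11574) = √(-11618) = I*√11618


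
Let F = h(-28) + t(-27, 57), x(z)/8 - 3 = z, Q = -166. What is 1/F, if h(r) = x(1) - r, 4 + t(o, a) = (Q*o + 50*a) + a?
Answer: 1/7445 ≈ 0.00013432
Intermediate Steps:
t(o, a) = -4 - 166*o + 51*a (t(o, a) = -4 + ((-166*o + 50*a) + a) = -4 + (-166*o + 51*a) = -4 - 166*o + 51*a)
x(z) = 24 + 8*z
h(r) = 32 - r (h(r) = (24 + 8*1) - r = (24 + 8) - r = 32 - r)
F = 7445 (F = (32 - 1*(-28)) + (-4 - 166*(-27) + 51*57) = (32 + 28) + (-4 + 4482 + 2907) = 60 + 7385 = 7445)
1/F = 1/7445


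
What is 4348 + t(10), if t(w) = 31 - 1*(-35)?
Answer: 4414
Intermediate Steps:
t(w) = 66 (t(w) = 31 + 35 = 66)
4348 + t(10) = 4348 + 66 = 4414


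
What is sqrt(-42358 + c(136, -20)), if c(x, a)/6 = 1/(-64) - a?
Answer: 43*I*sqrt(1462)/8 ≈ 205.52*I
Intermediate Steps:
c(x, a) = -3/32 - 6*a (c(x, a) = 6*(1/(-64) - a) = 6*(-1/64 - a) = -3/32 - 6*a)
sqrt(-42358 + c(136, -20)) = sqrt(-42358 + (-3/32 - 6*(-20))) = sqrt(-42358 + (-3/32 + 120)) = sqrt(-42358 + 3837/32) = sqrt(-1351619/32) = 43*I*sqrt(1462)/8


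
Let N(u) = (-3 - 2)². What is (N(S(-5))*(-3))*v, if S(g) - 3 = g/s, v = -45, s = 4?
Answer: 3375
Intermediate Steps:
S(g) = 3 + g/4
N(u) = 25 (N(u) = (-5)² = 25)
(N(S(-5))*(-3))*v = (25*(-3))*(-45) = -75*(-45) = 3375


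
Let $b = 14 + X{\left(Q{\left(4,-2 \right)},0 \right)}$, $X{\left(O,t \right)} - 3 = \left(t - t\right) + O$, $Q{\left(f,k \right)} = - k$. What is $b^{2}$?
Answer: $361$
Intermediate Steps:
$X{\left(O,t \right)} = 3 + O$ ($X{\left(O,t \right)} = 3 + \left(\left(t - t\right) + O\right) = 3 + \left(0 + O\right) = 3 + O$)
$b = 19$ ($b = 14 + \left(3 - -2\right) = 14 + \left(3 + 2\right) = 14 + 5 = 19$)
$b^{2} = 19^{2} = 361$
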